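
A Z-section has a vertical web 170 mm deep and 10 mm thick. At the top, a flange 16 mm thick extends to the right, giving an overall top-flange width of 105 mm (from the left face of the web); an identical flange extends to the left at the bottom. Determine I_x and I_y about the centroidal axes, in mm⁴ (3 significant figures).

Break the section into simple shapes (no overlaps), measuring from the bottom-left corner of the bounding box.
Web: 10 × 170, A = 1 700 mm², y = 85 mm, Ī = 4 094 167 mm⁴.
Top flange (beyond web): 95 × 16, A = 1 520 mm², y = 162 mm, Ī = 32 427 mm⁴.
Bottom flange (beyond web): 95 × 16, A = 1 520 mm², y = 8 mm, Ī = 32 427 mm⁴.
Centroid: ȳ = ΣA·y / ΣA = 85 mm.
Transfer each piece to the centroidal x-axis using Ī + A·d² with d = y − 85:
  web: d = 0 mm → contributes +4 094 167 mm⁴
  top flange (beyond web): d = 77 mm → contributes +9 044 507 mm⁴
  bottom flange (beyond web): d = -77 mm → contributes +9 044 507 mm⁴
Total I = 22 183 180 mm⁴.
For the y-axis: x̄ = 100 mm.
Repeating about the centroidal y-axis gives I_y = 10 679 500 mm⁴.

I_x ≈ 2.22 × 10⁷ mm⁴, I_y ≈ 1.07 × 10⁷ mm⁴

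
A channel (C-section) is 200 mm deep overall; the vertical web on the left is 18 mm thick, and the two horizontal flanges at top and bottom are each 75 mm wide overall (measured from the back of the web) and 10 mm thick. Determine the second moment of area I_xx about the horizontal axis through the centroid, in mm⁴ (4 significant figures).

Split into non-overlapping primitives; take the origin at the lower-left of the bounding box.
Web: 18 × 200, A = 3 600 mm², y = 100 mm, Ī = 12 000 000 mm⁴.
Top flange (beyond web): 57 × 10, A = 570 mm², y = 195 mm, Ī = 4 750 mm⁴.
Bottom flange (beyond web): 57 × 10, A = 570 mm², y = 5 mm, Ī = 4 750 mm⁴.
By symmetry the centroid is at mid-height, ȳ = 100 mm.
Transfer each piece to the horizontal axis through the centroid using Ī + A·d² with d = y − 100:
  web: d = 0 mm → contributes +12 000 000 mm⁴
  top flange (beyond web): d = 95 mm → contributes +5 149 000 mm⁴
  bottom flange (beyond web): d = -95 mm → contributes +5 149 000 mm⁴
Total I = 22 298 000 mm⁴.

I_xx ≈ 2.230 × 10⁷ mm⁴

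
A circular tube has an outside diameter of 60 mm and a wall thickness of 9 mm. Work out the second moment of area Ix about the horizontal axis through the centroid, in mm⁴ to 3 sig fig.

Treat the section as a set of non-overlapping primitives; coordinates are from the bounding-box lower-left.
Outer circle: ⌀60, A = 2827.4 mm², y = 30 mm, Ī = 636 173 mm⁴.
Bore (subtracted): ⌀42, A = 1385.4 mm², y = 30 mm, Ī = 152 745 mm⁴.
By symmetry the centroid is at mid-height, ȳ = 30 mm.
All pieces are centred on the horizontal axis through the centroid, so I = ΣĪ (holes subtracted) = 483 427 mm⁴.

Ix ≈ 4.83 × 10⁵ mm⁴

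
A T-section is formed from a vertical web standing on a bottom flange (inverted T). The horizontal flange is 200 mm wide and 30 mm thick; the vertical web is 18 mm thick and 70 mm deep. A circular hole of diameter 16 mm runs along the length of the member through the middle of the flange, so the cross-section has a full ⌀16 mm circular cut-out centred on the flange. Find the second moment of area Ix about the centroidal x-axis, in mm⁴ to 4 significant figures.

Decompose the section into non-overlapping parts with the origin at the bottom-left of its bounding rectangle.
Flange: 200 × 30, A = 6 000 mm², y = 15 mm, Ī = 450 000 mm⁴.
Web: 18 × 70, A = 1 260 mm², y = 65 mm, Ī = 514 500 mm⁴.
Hole (subtracted): ⌀16, A = 201.062 mm², y = 15 mm, Ī = 3216.99 mm⁴.
Centroid: ȳ = ΣA·y / ΣA = 23.9249 mm.
Transfer each piece to the centroidal x-axis using Ī + A·d² with d = y − 23.9249:
  flange: d = -8.92486 mm → contributes +927 918 mm⁴
  web: d = 41.0751 mm → contributes +2 640 331 mm⁴
  hole: d = -8.92486 mm → contributes −19232.2 mm⁴
Total I = 3 549 017 mm⁴.

Ix ≈ 3.549 × 10⁶ mm⁴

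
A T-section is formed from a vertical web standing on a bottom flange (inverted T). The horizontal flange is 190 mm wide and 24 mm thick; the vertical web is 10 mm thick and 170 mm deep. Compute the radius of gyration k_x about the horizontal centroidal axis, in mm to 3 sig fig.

k_x ≈ 50.5 mm

Decompose the section into non-overlapping parts with the origin at the bottom-left of its bounding rectangle.
Flange: 190 × 24, A = 4 560 mm², y = 12 mm, Ī = 218 880 mm⁴.
Web: 10 × 170, A = 1 700 mm², y = 109 mm, Ī = 4 094 167 mm⁴.
Centroid: ȳ = ΣA·y / ΣA = 38.342 mm.
Transfer each piece to the horizontal centroidal axis using Ī + A·d² with d = y − 38.342:
  flange: d = -26.342 mm → contributes +3 383 033 mm⁴
  web: d = 70.658 mm → contributes +12 581 542 mm⁴
Total I = 15 964 575 mm⁴.
Radius of gyration: k = √(I/A) = √(15 964 575 / 6 260) = 50.5 mm.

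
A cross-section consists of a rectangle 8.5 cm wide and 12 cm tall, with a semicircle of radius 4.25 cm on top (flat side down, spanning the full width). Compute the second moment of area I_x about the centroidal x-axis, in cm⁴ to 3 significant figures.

I_x ≈ 2610 cm⁴

Split into non-overlapping primitives; take the origin at the lower-left of the bounding box.
Rectangular body: 8.5 × 12, A = 102 cm², y = 6 cm, Ī = 1 224 cm⁴.
Semicircular cap: semicircle r = 4.25, A = 28.373 cm², y = 13.804 cm, Ī = 35.809 cm⁴.
Centroid: ȳ = ΣA·y / ΣA = 7.6983 cm.
Transfer each piece to the centroidal x-axis using Ī + A·d² with d = y − 7.6983:
  rectangular body: d = -1.6983 cm → contributes +1518.2 cm⁴
  semicircular cap: d = 6.1055 cm → contributes +1093.4 cm⁴
Total I = 2611.6 cm⁴.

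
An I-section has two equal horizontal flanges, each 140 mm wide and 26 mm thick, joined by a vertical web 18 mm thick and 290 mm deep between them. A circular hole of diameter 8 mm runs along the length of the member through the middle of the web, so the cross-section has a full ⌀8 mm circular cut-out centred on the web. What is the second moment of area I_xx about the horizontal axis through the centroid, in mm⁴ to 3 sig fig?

I_xx ≈ 2.19 × 10⁸ mm⁴

Treat the section as a set of non-overlapping primitives; coordinates are from the bounding-box lower-left.
Bottom flange: 140 × 26, A = 3 640 mm², y = 13 mm, Ī = 205 053 mm⁴.
Web: 18 × 290, A = 5 220 mm², y = 171 mm, Ī = 36 583 500 mm⁴.
Top flange: 140 × 26, A = 3 640 mm², y = 329 mm, Ī = 205 053 mm⁴.
Hole (subtracted): ⌀8, A = 50.265 mm², y = 171 mm, Ī = 201.06 mm⁴.
By symmetry the centroid is at mid-height, ȳ = 171 mm.
Transfer each piece to the horizontal axis through the centroid using Ī + A·d² with d = y − 171:
  bottom flange: d = -158 mm → contributes +91 074 013 mm⁴
  web: d = 0 mm → contributes +36 583 500 mm⁴
  top flange: d = 158 mm → contributes +91 074 013 mm⁴
  hole: d = 0 mm → contributes −201.06 mm⁴
Total I = 218 731 326 mm⁴.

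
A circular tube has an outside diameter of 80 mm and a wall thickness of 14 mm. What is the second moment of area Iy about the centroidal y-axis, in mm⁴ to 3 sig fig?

Iy ≈ 1.65 × 10⁶ mm⁴

Treat the section as a set of non-overlapping primitives; coordinates are from the bounding-box lower-left.
Outer circle: ⌀80, A = 5026.5 mm², x = 40 mm, Ī = 2 010 619 mm⁴.
Bore (subtracted): ⌀52, A = 2123.7 mm², x = 40 mm, Ī = 358 908 mm⁴.
By symmetry the centroid is at mid-width, x̄ = 40 mm.
All pieces are centred on the centroidal y-axis, so I = ΣĪ (holes subtracted) = 1 651 711 mm⁴.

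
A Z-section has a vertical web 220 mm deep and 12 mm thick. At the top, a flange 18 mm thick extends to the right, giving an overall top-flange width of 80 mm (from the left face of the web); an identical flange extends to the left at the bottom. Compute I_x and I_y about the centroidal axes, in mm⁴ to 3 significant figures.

I_x ≈ 3.57 × 10⁷ mm⁴, I_y ≈ 4.89 × 10⁶ mm⁴

Split into non-overlapping primitives; take the origin at the lower-left of the bounding box.
Web: 12 × 220, A = 2 640 mm², y = 110 mm, Ī = 10 648 000 mm⁴.
Top flange (beyond web): 68 × 18, A = 1 224 mm², y = 211 mm, Ī = 33 048 mm⁴.
Bottom flange (beyond web): 68 × 18, A = 1 224 mm², y = 9 mm, Ī = 33 048 mm⁴.
Centroid: ȳ = ΣA·y / ΣA = 110 mm.
Transfer each piece to the centroidal x-axis using Ī + A·d² with d = y − 110:
  web: d = 0 mm → contributes +10 648 000 mm⁴
  top flange (beyond web): d = 101 mm → contributes +12 519 072 mm⁴
  bottom flange (beyond web): d = -101 mm → contributes +12 519 072 mm⁴
Total I = 35 686 144 mm⁴.
For the y-axis: x̄ = 74 mm.
Repeating about the centroidal y-axis gives I_y = 4 891 776 mm⁴.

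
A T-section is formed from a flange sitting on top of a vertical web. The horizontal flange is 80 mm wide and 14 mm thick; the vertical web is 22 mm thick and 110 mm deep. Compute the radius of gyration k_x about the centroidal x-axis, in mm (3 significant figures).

k_x ≈ 39.1 mm

Split into non-overlapping primitives; take the origin at the lower-left of the bounding box.
Flange: 80 × 14, A = 1 120 mm², y = 117 mm, Ī = 18 293 mm⁴.
Web: 22 × 110, A = 2 420 mm², y = 55 mm, Ī = 2 440 167 mm⁴.
Centroid: ȳ = ΣA·y / ΣA = 74.616 mm.
Transfer each piece to the centroidal x-axis using Ī + A·d² with d = y − 74.616:
  flange: d = 42.384 mm → contributes +2 030 282 mm⁴
  web: d = -19.616 mm → contributes +3 371 335 mm⁴
Total I = 5 401 618 mm⁴.
Radius of gyration: k = √(I/A) = √(5 401 618 / 3 540) = 39.063 mm.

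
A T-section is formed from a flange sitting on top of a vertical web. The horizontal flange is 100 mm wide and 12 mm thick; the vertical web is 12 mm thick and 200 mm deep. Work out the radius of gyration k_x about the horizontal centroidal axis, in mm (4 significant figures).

Treat the section as a set of non-overlapping primitives; coordinates are from the bounding-box lower-left.
Flange: 100 × 12, A = 1 200 mm², y = 206 mm, Ī = 14 400 mm⁴.
Web: 12 × 200, A = 2 400 mm², y = 100 mm, Ī = 8 000 000 mm⁴.
Centroid: ȳ = ΣA·y / ΣA = 135.333 mm.
Transfer each piece to the horizontal centroidal axis using Ī + A·d² with d = y − 135.333:
  flange: d = 70.6667 mm → contributes +6 006 933 mm⁴
  web: d = -35.3333 mm → contributes +10 996 267 mm⁴
Total I = 17 003 200 mm⁴.
Radius of gyration: k = √(I/A) = √(17 003 200 / 3 600) = 68.7249 mm.

k_x ≈ 68.72 mm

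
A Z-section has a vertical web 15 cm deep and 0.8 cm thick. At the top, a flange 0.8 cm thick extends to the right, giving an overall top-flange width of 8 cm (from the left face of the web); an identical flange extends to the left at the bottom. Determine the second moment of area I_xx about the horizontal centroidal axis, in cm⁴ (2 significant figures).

Decompose the section into non-overlapping parts with the origin at the bottom-left of its bounding rectangle.
Web: 0.8 × 15, A = 12 cm², y = 7.5 cm, Ī = 225 cm⁴.
Top flange (beyond web): 7.2 × 0.8, A = 5.76 cm², y = 14.6 cm, Ī = 0.3072 cm⁴.
Bottom flange (beyond web): 7.2 × 0.8, A = 5.76 cm², y = 0.4 cm, Ī = 0.3072 cm⁴.
Centroid: ȳ = ΣA·y / ΣA = 7.5 cm.
Transfer each piece to the horizontal centroidal axis using Ī + A·d² with d = y − 7.5:
  web: d = 0 cm → contributes +225 cm⁴
  top flange (beyond web): d = 7.1 cm → contributes +290.7 cm⁴
  bottom flange (beyond web): d = -7.1 cm → contributes +290.7 cm⁴
Total I = 806.3 cm⁴.

I_xx ≈ 810 cm⁴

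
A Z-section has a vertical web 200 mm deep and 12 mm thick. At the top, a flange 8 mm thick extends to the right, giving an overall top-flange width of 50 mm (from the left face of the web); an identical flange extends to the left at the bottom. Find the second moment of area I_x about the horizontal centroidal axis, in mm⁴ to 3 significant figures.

Treat the section as a set of non-overlapping primitives; coordinates are from the bounding-box lower-left.
Web: 12 × 200, A = 2 400 mm², y = 100 mm, Ī = 8 000 000 mm⁴.
Top flange (beyond web): 38 × 8, A = 304 mm², y = 196 mm, Ī = 1621.3 mm⁴.
Bottom flange (beyond web): 38 × 8, A = 304 mm², y = 4 mm, Ī = 1621.3 mm⁴.
Centroid: ȳ = ΣA·y / ΣA = 100 mm.
Transfer each piece to the horizontal centroidal axis using Ī + A·d² with d = y − 100:
  web: d = 0 mm → contributes +8 000 000 mm⁴
  top flange (beyond web): d = 96 mm → contributes +2 803 285 mm⁴
  bottom flange (beyond web): d = -96 mm → contributes +2 803 285 mm⁴
Total I = 13 606 571 mm⁴.

I_x ≈ 1.36 × 10⁷ mm⁴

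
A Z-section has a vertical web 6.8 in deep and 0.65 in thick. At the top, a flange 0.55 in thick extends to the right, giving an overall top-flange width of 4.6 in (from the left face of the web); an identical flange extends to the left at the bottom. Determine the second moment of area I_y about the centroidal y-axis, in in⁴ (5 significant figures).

Break the section into simple shapes (no overlaps), measuring from the bottom-left corner of the bounding box.
Web: 0.65 × 6.8, A = 4.42 in², x = 4.275 in, Ī = 0.1556208 in⁴.
Top flange (beyond web): 3.95 × 0.55, A = 2.1725 in², x = 6.575 in, Ī = 2.824703 in⁴.
Bottom flange (beyond web): 3.95 × 0.55, A = 2.1725 in², x = 1.975 in, Ī = 2.824703 in⁴.
Centroid: x̄ = ΣA·x / ΣA = 4.275 in.
Transfer each piece to the centroidal y-axis using Ī + A·d² with d = x − 4.275:
  web: d = 0 in → contributes +0.1556208 in⁴
  top flange (beyond web): d = 2.3 in → contributes +14.31723 in⁴
  bottom flange (beyond web): d = -2.3 in → contributes +14.31723 in⁴
Total I = 28.79008 in⁴.

I_y ≈ 28.790 in⁴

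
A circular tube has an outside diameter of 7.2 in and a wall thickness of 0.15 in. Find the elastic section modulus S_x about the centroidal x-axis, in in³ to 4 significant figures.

S_x ≈ 5.736 in³

Break the section into simple shapes (no overlaps), measuring from the bottom-left corner of the bounding box.
Outer circle: ⌀7.2, A = 40.715 in², y = 3.6 in, Ī = 131.917 in⁴.
Bore (subtracted): ⌀6.9, A = 37.3928 in², y = 3.6 in, Ī = 111.267 in⁴.
By symmetry the centroid is at mid-height, ȳ = 3.6 in.
All pieces are centred on the centroidal x-axis, so I = ΣĪ (holes subtracted) = 20.6498 in⁴.
Extreme fibre distance c = 3.6 in; S = I/c = 5.73605 in³.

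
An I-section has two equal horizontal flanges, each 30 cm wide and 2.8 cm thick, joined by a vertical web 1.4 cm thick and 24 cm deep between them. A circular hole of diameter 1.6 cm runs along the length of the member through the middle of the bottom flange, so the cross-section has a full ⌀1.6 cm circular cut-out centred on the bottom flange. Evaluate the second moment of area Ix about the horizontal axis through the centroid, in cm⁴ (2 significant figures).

Ix ≈ 3.2 × 10⁴ cm⁴

Break the section into simple shapes (no overlaps), measuring from the bottom-left corner of the bounding box.
Bottom flange: 30 × 2.8, A = 84 cm², y = 1.4 cm, Ī = 54.88 cm⁴.
Web: 1.4 × 24, A = 33.6 cm², y = 14.8 cm, Ī = 1 613 cm⁴.
Top flange: 30 × 2.8, A = 84 cm², y = 28.2 cm, Ī = 54.88 cm⁴.
Hole (subtracted): ⌀1.6, A = 2.011 cm², y = 1.4 cm, Ī = 0.3217 cm⁴.
Centroid: ȳ = ΣA·y / ΣA = 14.93 cm.
Transfer each piece to the horizontal axis through the centroid using Ī + A·d² with d = y − 14.93:
  bottom flange: d = -13.53 cm → contributes +15 443 cm⁴
  web: d = -0.135 cm → contributes +1 613 cm⁴
  top flange: d = 13.27 cm → contributes +14 836 cm⁴
  hole: d = -13.53 cm → contributes −368.7 cm⁴
Total I = 31 524 cm⁴.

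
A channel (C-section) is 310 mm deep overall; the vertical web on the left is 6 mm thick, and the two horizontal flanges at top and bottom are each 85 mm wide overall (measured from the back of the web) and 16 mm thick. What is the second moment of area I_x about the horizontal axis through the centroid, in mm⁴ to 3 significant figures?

I_x ≈ 6.96 × 10⁷ mm⁴

Split into non-overlapping primitives; take the origin at the lower-left of the bounding box.
Web: 6 × 310, A = 1 860 mm², y = 155 mm, Ī = 14 895 500 mm⁴.
Top flange (beyond web): 79 × 16, A = 1 264 mm², y = 302 mm, Ī = 26 965 mm⁴.
Bottom flange (beyond web): 79 × 16, A = 1 264 mm², y = 8 mm, Ī = 26 965 mm⁴.
By symmetry the centroid is at mid-height, ȳ = 155 mm.
Transfer each piece to the horizontal axis through the centroid using Ī + A·d² with d = y − 155:
  web: d = 0 mm → contributes +14 895 500 mm⁴
  top flange (beyond web): d = 147 mm → contributes +27 340 741 mm⁴
  bottom flange (beyond web): d = -147 mm → contributes +27 340 741 mm⁴
Total I = 69 576 983 mm⁴.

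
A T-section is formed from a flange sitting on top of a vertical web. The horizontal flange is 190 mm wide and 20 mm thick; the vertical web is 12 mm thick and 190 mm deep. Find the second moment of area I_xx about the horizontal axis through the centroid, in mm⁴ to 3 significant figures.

Decompose the section into non-overlapping parts with the origin at the bottom-left of its bounding rectangle.
Flange: 190 × 20, A = 3 800 mm², y = 200 mm, Ī = 126 667 mm⁴.
Web: 12 × 190, A = 2 280 mm², y = 95 mm, Ī = 6 859 000 mm⁴.
Centroid: ȳ = ΣA·y / ΣA = 160.63 mm.
Transfer each piece to the horizontal axis through the centroid using Ī + A·d² with d = y − 160.63:
  flange: d = 39.375 mm → contributes +6 018 151 mm⁴
  web: d = -65.625 mm → contributes +16 678 141 mm⁴
Total I = 22 696 292 mm⁴.

I_xx ≈ 2.27 × 10⁷ mm⁴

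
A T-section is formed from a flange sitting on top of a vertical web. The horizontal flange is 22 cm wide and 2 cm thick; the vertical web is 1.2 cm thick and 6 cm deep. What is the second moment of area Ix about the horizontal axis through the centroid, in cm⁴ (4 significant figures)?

Ix ≈ 135.3 cm⁴

Decompose the section into non-overlapping parts with the origin at the bottom-left of its bounding rectangle.
Flange: 22 × 2, A = 44 cm², y = 7 cm, Ī = 14.6667 cm⁴.
Web: 1.2 × 6, A = 7.2 cm², y = 3 cm, Ī = 21.6 cm⁴.
Centroid: ȳ = ΣA·y / ΣA = 6.4375 cm.
Transfer each piece to the horizontal axis through the centroid using Ī + A·d² with d = y − 6.4375:
  flange: d = 0.5625 cm → contributes +28.5885 cm⁴
  web: d = -3.4375 cm → contributes +106.678 cm⁴
Total I = 135.267 cm⁴.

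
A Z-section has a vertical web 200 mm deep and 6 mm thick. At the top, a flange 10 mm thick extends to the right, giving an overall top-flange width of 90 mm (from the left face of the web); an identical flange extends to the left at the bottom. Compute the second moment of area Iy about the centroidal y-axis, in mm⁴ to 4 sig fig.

Iy ≈ 4.393 × 10⁶ mm⁴

Decompose the section into non-overlapping parts with the origin at the bottom-left of its bounding rectangle.
Web: 6 × 200, A = 1 200 mm², x = 87 mm, Ī = 3 600 mm⁴.
Top flange (beyond web): 84 × 10, A = 840 mm², x = 132 mm, Ī = 493 920 mm⁴.
Bottom flange (beyond web): 84 × 10, A = 840 mm², x = 42 mm, Ī = 493 920 mm⁴.
Centroid: x̄ = ΣA·x / ΣA = 87 mm.
Transfer each piece to the centroidal y-axis using Ī + A·d² with d = x − 87:
  web: d = 0 mm → contributes +3 600 mm⁴
  top flange (beyond web): d = 45 mm → contributes +2 194 920 mm⁴
  bottom flange (beyond web): d = -45 mm → contributes +2 194 920 mm⁴
Total I = 4 393 440 mm⁴.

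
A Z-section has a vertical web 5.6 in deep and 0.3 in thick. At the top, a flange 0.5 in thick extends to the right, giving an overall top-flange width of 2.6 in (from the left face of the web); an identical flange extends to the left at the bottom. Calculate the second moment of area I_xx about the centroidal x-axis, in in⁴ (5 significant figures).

I_xx ≈ 19.394 in⁴

Decompose the section into non-overlapping parts with the origin at the bottom-left of its bounding rectangle.
Web: 0.3 × 5.6, A = 1.68 in², y = 2.8 in, Ī = 4.3904 in⁴.
Top flange (beyond web): 2.3 × 0.5, A = 1.15 in², y = 5.35 in, Ī = 0.02395833 in⁴.
Bottom flange (beyond web): 2.3 × 0.5, A = 1.15 in², y = 0.25 in, Ī = 0.02395833 in⁴.
Centroid: ȳ = ΣA·y / ΣA = 2.8 in.
Transfer each piece to the centroidal x-axis using Ī + A·d² with d = y − 2.8:
  web: d = 0 in → contributes +4.3904 in⁴
  top flange (beyond web): d = 2.55 in → contributes +7.501833 in⁴
  bottom flange (beyond web): d = -2.55 in → contributes +7.501833 in⁴
Total I = 19.39407 in⁴.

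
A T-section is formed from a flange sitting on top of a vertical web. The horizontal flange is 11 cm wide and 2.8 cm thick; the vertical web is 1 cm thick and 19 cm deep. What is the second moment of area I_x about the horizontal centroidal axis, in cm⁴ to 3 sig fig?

Treat the section as a set of non-overlapping primitives; coordinates are from the bounding-box lower-left.
Flange: 11 × 2.8, A = 30.8 cm², y = 20.4 cm, Ī = 20.123 cm⁴.
Web: 1 × 19, A = 19 cm², y = 9.5 cm, Ī = 571.58 cm⁴.
Centroid: ȳ = ΣA·y / ΣA = 16.241 cm.
Transfer each piece to the horizontal centroidal axis using Ī + A·d² with d = y − 16.241:
  flange: d = 4.1586 cm → contributes +552.79 cm⁴
  web: d = -6.7414 cm → contributes +1435.1 cm⁴
Total I = 1987.8 cm⁴.

I_x ≈ 1990 cm⁴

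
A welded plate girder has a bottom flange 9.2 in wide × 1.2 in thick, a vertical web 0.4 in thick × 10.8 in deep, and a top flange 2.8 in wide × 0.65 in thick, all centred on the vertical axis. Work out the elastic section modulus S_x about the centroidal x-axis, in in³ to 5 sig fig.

Decompose the section into non-overlapping parts with the origin at the bottom-left of its bounding rectangle.
Bottom plate: 9.2 × 1.2, A = 11.04 in², y = 0.6 in, Ī = 1.3248 in⁴.
Web plate: 0.4 × 10.8, A = 4.32 in², y = 6.6 in, Ī = 41.9904 in⁴.
Top plate: 2.8 × 0.65, A = 1.82 in², y = 12.325 in, Ī = 0.06407917 in⁴.
Centroid: ȳ = ΣA·y / ΣA = 3.350844 in.
Transfer each piece to the centroidal x-axis using Ī + A·d² with d = y − 3.350844:
  bottom plate: d = -2.750844 in → contributes +84.86606 in⁴
  web plate: d = 3.249156 in → contributes +87.5967 in⁴
  top plate: d = 8.974156 in → contributes +146.6386 in⁴
Total I = 319.1014 in⁴.
Extreme fibre distance c = 9.299156 in; S = I/c = 34.31509 in³.

S_x ≈ 34.315 in³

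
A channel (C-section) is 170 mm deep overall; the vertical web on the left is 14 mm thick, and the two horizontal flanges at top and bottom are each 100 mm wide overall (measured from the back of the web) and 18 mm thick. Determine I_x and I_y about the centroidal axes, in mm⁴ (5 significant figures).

I_x ≈ 2.3698 × 10⁷ mm⁴, I_y ≈ 5.3110 × 10⁶ mm⁴

Split into non-overlapping primitives; take the origin at the lower-left of the bounding box.
Web: 14 × 170, A = 2 380 mm², y = 85 mm, Ī = 5 731 833 mm⁴.
Top flange (beyond web): 86 × 18, A = 1 548 mm², y = 161 mm, Ī = 41 796 mm⁴.
Bottom flange (beyond web): 86 × 18, A = 1 548 mm², y = 9 mm, Ī = 41 796 mm⁴.
By symmetry the centroid is at mid-height, ȳ = 85 mm.
Transfer each piece to the centroidal x-axis using Ī + A·d² with d = y − 85:
  web: d = 0 mm → contributes +5 731 833 mm⁴
  top flange (beyond web): d = 76 mm → contributes +8 983 044 mm⁴
  bottom flange (beyond web): d = -76 mm → contributes +8 983 044 mm⁴
Total I = 23 697 921 mm⁴.
For the y-axis: x̄ = 35.26881 mm.
Repeating about the centroidal y-axis gives I_y = 5 311 030 mm⁴.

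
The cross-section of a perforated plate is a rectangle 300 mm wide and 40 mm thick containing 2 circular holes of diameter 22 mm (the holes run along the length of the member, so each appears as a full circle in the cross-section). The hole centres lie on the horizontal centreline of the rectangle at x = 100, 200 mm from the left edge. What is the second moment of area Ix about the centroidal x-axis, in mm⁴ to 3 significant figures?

Ix ≈ 1.58 × 10⁶ mm⁴

Decompose the section into non-overlapping parts with the origin at the bottom-left of its bounding rectangle.
Plate: 300 × 40, A = 12 000 mm², y = 20 mm, Ī = 1 600 000 mm⁴.
Hole 1 (subtracted): ⌀22, A = 380.13 mm², y = 20 mm, Ī = 11 499 mm⁴.
Hole 2 (subtracted): ⌀22, A = 380.13 mm², y = 20 mm, Ī = 11 499 mm⁴.
By symmetry the centroid is at mid-height, ȳ = 20 mm.
All pieces are centred on the centroidal x-axis, so I = ΣĪ (holes subtracted) = 1 577 002 mm⁴.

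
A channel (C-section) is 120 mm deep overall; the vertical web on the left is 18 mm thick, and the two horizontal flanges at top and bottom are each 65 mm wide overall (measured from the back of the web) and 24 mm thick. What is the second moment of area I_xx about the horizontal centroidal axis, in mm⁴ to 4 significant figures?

I_xx ≈ 7.898 × 10⁶ mm⁴

Break the section into simple shapes (no overlaps), measuring from the bottom-left corner of the bounding box.
Web: 18 × 120, A = 2 160 mm², y = 60 mm, Ī = 2 592 000 mm⁴.
Top flange (beyond web): 47 × 24, A = 1 128 mm², y = 108 mm, Ī = 54 144 mm⁴.
Bottom flange (beyond web): 47 × 24, A = 1 128 mm², y = 12 mm, Ī = 54 144 mm⁴.
By symmetry the centroid is at mid-height, ȳ = 60 mm.
Transfer each piece to the horizontal centroidal axis using Ī + A·d² with d = y − 60:
  web: d = 0 mm → contributes +2 592 000 mm⁴
  top flange (beyond web): d = 48 mm → contributes +2 653 056 mm⁴
  bottom flange (beyond web): d = -48 mm → contributes +2 653 056 mm⁴
Total I = 7 898 112 mm⁴.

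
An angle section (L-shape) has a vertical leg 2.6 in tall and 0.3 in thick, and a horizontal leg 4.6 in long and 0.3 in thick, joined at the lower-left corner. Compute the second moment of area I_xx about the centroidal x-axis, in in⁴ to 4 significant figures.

I_xx ≈ 1.092 in⁴

Decompose the section into non-overlapping parts with the origin at the bottom-left of its bounding rectangle.
Vertical leg: 0.3 × 2.6, A = 0.78 in², y = 1.3 in, Ī = 0.4394 in⁴.
Horizontal leg (remainder): 4.3 × 0.3, A = 1.29 in², y = 0.15 in, Ī = 0.009675 in⁴.
Centroid: ȳ = ΣA·y / ΣA = 0.583333 in.
Transfer each piece to the centroidal x-axis using Ī + A·d² with d = y − 0.583333:
  vertical leg: d = 0.716667 in → contributes +0.840017 in⁴
  horizontal leg (remainder): d = -0.433333 in → contributes +0.251908 in⁴
Total I = 1.09193 in⁴.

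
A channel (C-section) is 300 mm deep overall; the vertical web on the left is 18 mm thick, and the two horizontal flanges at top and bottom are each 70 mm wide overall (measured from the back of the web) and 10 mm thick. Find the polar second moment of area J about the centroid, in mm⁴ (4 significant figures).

J ≈ 6.382 × 10⁷ mm⁴

Break the section into simple shapes (no overlaps), measuring from the bottom-left corner of the bounding box.
Web: 18 × 300, A = 5 400 mm², y = 150 mm, Ī = 40 500 000 mm⁴.
Top flange (beyond web): 52 × 10, A = 520 mm², y = 295 mm, Ī = 4333.33 mm⁴.
Bottom flange (beyond web): 52 × 10, A = 520 mm², y = 5 mm, Ī = 4333.33 mm⁴.
By symmetry the centroid is at mid-height, ȳ = 150 mm.
Transfer each piece to the centroidal x-axis using Ī + A·d² with d = y − 150:
  web: d = 0 mm → contributes +40 500 000 mm⁴
  top flange (beyond web): d = 145 mm → contributes +10 937 333 mm⁴
  bottom flange (beyond web): d = -145 mm → contributes +10 937 333 mm⁴
Total I = 62 374 667 mm⁴.
For the y-axis: x̄ = 14.6522 mm.
Repeating about the centroidal y-axis gives I_y = 1 448 408 mm⁴.
Polar second moment: J = I_x + I_y = 63 823 074 mm⁴.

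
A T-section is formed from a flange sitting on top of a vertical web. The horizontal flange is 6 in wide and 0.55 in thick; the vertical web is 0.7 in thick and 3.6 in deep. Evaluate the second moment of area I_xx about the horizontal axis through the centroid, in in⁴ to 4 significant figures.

I_xx ≈ 8.957 in⁴

Treat the section as a set of non-overlapping primitives; coordinates are from the bounding-box lower-left.
Flange: 6 × 0.55, A = 3.3 in², y = 3.875 in, Ī = 0.0831875 in⁴.
Web: 0.7 × 3.6, A = 2.52 in², y = 1.8 in, Ī = 2.7216 in⁴.
Centroid: ȳ = ΣA·y / ΣA = 2.97655 in.
Transfer each piece to the horizontal axis through the centroid using Ī + A·d² with d = y − 2.97655:
  flange: d = 0.898454 in → contributes +2.74701 in⁴
  web: d = -1.17655 in → contributes +6.20994 in⁴
Total I = 8.95695 in⁴.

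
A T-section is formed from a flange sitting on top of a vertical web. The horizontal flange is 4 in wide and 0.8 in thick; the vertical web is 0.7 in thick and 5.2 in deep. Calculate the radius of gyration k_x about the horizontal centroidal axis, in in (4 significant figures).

Split into non-overlapping primitives; take the origin at the lower-left of the bounding box.
Flange: 4 × 0.8, A = 3.2 in², y = 5.6 in, Ī = 0.170667 in⁴.
Web: 0.7 × 5.2, A = 3.64 in², y = 2.6 in, Ī = 8.20213 in⁴.
Centroid: ȳ = ΣA·y / ΣA = 4.00351 in.
Transfer each piece to the horizontal centroidal axis using Ī + A·d² with d = y − 4.00351:
  flange: d = 1.59649 in → contributes +8.32678 in⁴
  web: d = -1.40351 in → contributes +15.3723 in⁴
Total I = 23.6991 in⁴.
Radius of gyration: k = √(I/A) = √(23.6991 / 6.84) = 1.86139 in.

k_x ≈ 1.861 in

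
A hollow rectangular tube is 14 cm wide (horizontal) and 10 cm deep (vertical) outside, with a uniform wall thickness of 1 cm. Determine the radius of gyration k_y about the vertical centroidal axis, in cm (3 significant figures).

k_y ≈ 5.08 cm

Decompose the section into non-overlapping parts with the origin at the bottom-left of its bounding rectangle.
Outer rectangle: 14 × 10, A = 140 cm², x = 7 cm, Ī = 2286.7 cm⁴.
Inner void (subtracted): 12 × 8, A = 96 cm², x = 7 cm, Ī = 1 152 cm⁴.
By symmetry the centroid is at mid-width, x̄ = 7 cm.
All pieces are centred on the vertical centroidal axis, so I = ΣĪ (holes subtracted) = 1134.7 cm⁴.
Radius of gyration: k = √(I/A) = √(1134.7 / 44) = 5.0782 cm.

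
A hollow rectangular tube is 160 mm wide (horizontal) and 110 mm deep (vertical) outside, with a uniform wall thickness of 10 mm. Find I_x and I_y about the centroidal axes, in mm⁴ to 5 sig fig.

Split into non-overlapping primitives; take the origin at the lower-left of the bounding box.
Outer rectangle: 160 × 110, A = 17 600 mm², y = 55 mm, Ī = 17 746 667 mm⁴.
Inner void (subtracted): 140 × 90, A = 12 600 mm², y = 55 mm, Ī = 8 505 000 mm⁴.
By symmetry the centroid is at mid-height, ȳ = 55 mm.
All pieces are centred on the centroidal x-axis, so I = ΣĪ (holes subtracted) = 9 241 667 mm⁴.
Repeating about the centroidal y-axis gives I_y = 16 966 667 mm⁴.

I_x ≈ 9.2417 × 10⁶ mm⁴, I_y ≈ 1.6967 × 10⁷ mm⁴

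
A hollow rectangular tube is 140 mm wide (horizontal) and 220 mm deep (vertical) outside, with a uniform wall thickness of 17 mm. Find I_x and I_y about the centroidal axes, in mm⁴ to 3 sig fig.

Split into non-overlapping primitives; take the origin at the lower-left of the bounding box.
Outer rectangle: 140 × 220, A = 30 800 mm², y = 110 mm, Ī = 124 226 667 mm⁴.
Inner void (subtracted): 106 × 186, A = 19 716 mm², y = 110 mm, Ī = 56 841 228 mm⁴.
By symmetry the centroid is at mid-height, ȳ = 110 mm.
All pieces are centred on the centroidal x-axis, so I = ΣĪ (holes subtracted) = 67 385 439 mm⁴.
Repeating about the centroidal y-axis gives I_y = 31 845 919 mm⁴.

I_x ≈ 6.74 × 10⁷ mm⁴, I_y ≈ 3.18 × 10⁷ mm⁴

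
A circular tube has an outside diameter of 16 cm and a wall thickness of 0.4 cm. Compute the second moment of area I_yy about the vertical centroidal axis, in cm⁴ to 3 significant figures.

Break the section into simple shapes (no overlaps), measuring from the bottom-left corner of the bounding box.
Outer circle: ⌀16, A = 201.06 cm², x = 8 cm, Ī = 3 217 cm⁴.
Bore (subtracted): ⌀15.2, A = 181.46 cm², x = 8 cm, Ī = 2620.3 cm⁴.
By symmetry the centroid is at mid-width, x̄ = 8 cm.
All pieces are centred on the vertical centroidal axis, so I = ΣĪ (holes subtracted) = 596.73 cm⁴.

I_yy ≈ 597 cm⁴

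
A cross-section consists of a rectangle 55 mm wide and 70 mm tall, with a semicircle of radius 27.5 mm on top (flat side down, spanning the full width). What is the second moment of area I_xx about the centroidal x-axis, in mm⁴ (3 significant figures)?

I_xx ≈ 3.61 × 10⁶ mm⁴

Decompose the section into non-overlapping parts with the origin at the bottom-left of its bounding rectangle.
Rectangular body: 55 × 70, A = 3 850 mm², y = 35 mm, Ī = 1 572 083 mm⁴.
Semicircular cap: semicircle r = 27.5, A = 1187.9 mm², y = 81.671 mm, Ī = 62 772 mm⁴.
Centroid: ȳ = ΣA·y / ΣA = 46.005 mm.
Transfer each piece to the centroidal x-axis using Ī + A·d² with d = y − 46.005:
  rectangular body: d = -11.005 mm → contributes +2 038 346 mm⁴
  semicircular cap: d = 35.666 mm → contributes +1 573 916 mm⁴
Total I = 3 612 262 mm⁴.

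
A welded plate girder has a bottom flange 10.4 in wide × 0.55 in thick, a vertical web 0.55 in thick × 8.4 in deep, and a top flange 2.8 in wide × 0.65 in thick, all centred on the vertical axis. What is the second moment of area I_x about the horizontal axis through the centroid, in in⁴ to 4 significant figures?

Split into non-overlapping primitives; take the origin at the lower-left of the bounding box.
Bottom plate: 10.4 × 0.55, A = 5.72 in², y = 0.275 in, Ī = 0.144192 in⁴.
Web plate: 0.55 × 8.4, A = 4.62 in², y = 4.75 in, Ī = 27.1656 in⁴.
Top plate: 2.8 × 0.65, A = 1.82 in², y = 9.275 in, Ī = 0.0640792 in⁴.
Centroid: ȳ = ΣA·y / ΣA = 3.32225 in.
Transfer each piece to the horizontal axis through the centroid using Ī + A·d² with d = y − 3.32225:
  bottom plate: d = -3.04725 in → contributes +53.2584 in⁴
  web plate: d = 1.42775 in → contributes +36.5834 in⁴
  top plate: d = 5.95275 in → contributes +64.5563 in⁴
Total I = 154.398 in⁴.

I_x ≈ 154.4 in⁴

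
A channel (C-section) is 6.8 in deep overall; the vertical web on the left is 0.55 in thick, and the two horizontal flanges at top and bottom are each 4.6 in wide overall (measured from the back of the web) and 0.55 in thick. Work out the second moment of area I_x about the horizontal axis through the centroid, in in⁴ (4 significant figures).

Treat the section as a set of non-overlapping primitives; coordinates are from the bounding-box lower-left.
Web: 0.55 × 6.8, A = 3.74 in², y = 3.4 in, Ī = 14.4115 in⁴.
Top flange (beyond web): 4.05 × 0.55, A = 2.2275 in², y = 6.525 in, Ī = 0.0561516 in⁴.
Bottom flange (beyond web): 4.05 × 0.55, A = 2.2275 in², y = 0.275 in, Ī = 0.0561516 in⁴.
By symmetry the centroid is at mid-height, ȳ = 3.4 in.
Transfer each piece to the horizontal axis through the centroid using Ī + A·d² with d = y − 3.4:
  web: d = 0 in → contributes +14.4115 in⁴
  top flange (beyond web): d = 3.125 in → contributes +21.8091 in⁴
  bottom flange (beyond web): d = -3.125 in → contributes +21.8091 in⁴
Total I = 58.0296 in⁴.

I_x ≈ 58.03 in⁴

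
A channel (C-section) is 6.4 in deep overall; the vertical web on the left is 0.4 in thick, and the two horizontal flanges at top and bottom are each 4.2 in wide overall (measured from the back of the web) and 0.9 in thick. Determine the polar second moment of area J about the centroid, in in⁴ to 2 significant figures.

Treat the section as a set of non-overlapping primitives; coordinates are from the bounding-box lower-left.
Web: 0.4 × 6.4, A = 2.56 in², y = 3.2 in, Ī = 8.738 in⁴.
Top flange (beyond web): 3.8 × 0.9, A = 3.42 in², y = 5.95 in, Ī = 0.2309 in⁴.
Bottom flange (beyond web): 3.8 × 0.9, A = 3.42 in², y = 0.45 in, Ī = 0.2309 in⁴.
By symmetry the centroid is at mid-height, ȳ = 3.2 in.
Transfer each piece to the centroidal x-axis using Ī + A·d² with d = y − 3.2:
  web: d = 0 in → contributes +8.738 in⁴
  top flange (beyond web): d = 2.75 in → contributes +26.09 in⁴
  bottom flange (beyond web): d = -2.75 in → contributes +26.09 in⁴
Total I = 60.93 in⁴.
For the y-axis: x̄ = 1.728 in.
Repeating about the centroidal y-axis gives I_y = 16.48 in⁴.
Polar second moment: J = I_x + I_y = 77.41 in⁴.

J ≈ 77 in⁴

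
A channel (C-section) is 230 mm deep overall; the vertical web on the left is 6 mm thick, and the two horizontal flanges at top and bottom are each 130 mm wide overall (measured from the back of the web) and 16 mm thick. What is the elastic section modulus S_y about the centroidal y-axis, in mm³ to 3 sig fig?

Split into non-overlapping primitives; take the origin at the lower-left of the bounding box.
Web: 6 × 230, A = 1 380 mm², x = 3 mm, Ī = 4 140 mm⁴.
Top flange (beyond web): 124 × 16, A = 1 984 mm², x = 68 mm, Ī = 2 542 165 mm⁴.
Bottom flange (beyond web): 124 × 16, A = 1 984 mm², x = 68 mm, Ī = 2 542 165 mm⁴.
Centroid: x̄ = ΣA·x / ΣA = 51.227 mm.
Transfer each piece to the centroidal y-axis using Ī + A·d² with d = x − 51.227:
  web: d = -48.227 mm → contributes +3 213 854 mm⁴
  top flange (beyond web): d = 16.773 mm → contributes +3 100 306 mm⁴
  bottom flange (beyond web): d = 16.773 mm → contributes +3 100 306 mm⁴
Total I = 9 414 466 mm⁴.
Extreme fibre distance c = 78.773 mm; S = I/c = 119 514 mm³.

S_y ≈ 1.20 × 10⁵ mm³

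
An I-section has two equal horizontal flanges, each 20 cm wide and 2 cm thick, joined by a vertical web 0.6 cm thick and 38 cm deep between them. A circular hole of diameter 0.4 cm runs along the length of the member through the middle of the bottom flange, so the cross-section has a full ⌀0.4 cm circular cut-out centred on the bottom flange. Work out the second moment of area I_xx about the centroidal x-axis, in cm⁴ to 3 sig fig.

I_xx ≈ 3.47 × 10⁴ cm⁴

Treat the section as a set of non-overlapping primitives; coordinates are from the bounding-box lower-left.
Bottom flange: 20 × 2, A = 40 cm², y = 1 cm, Ī = 13.333 cm⁴.
Web: 0.6 × 38, A = 22.8 cm², y = 21 cm, Ī = 2743.6 cm⁴.
Top flange: 20 × 2, A = 40 cm², y = 41 cm, Ī = 13.333 cm⁴.
Hole (subtracted): ⌀0.4, A = 0.12566 cm², y = 1 cm, Ī = 0.0012566 cm⁴.
Centroid: ȳ = ΣA·y / ΣA = 21.024 cm.
Transfer each piece to the centroidal x-axis using Ī + A·d² with d = y − 21.024:
  bottom flange: d = -20.024 cm → contributes +16 053 cm⁴
  web: d = -0.024478 cm → contributes +2743.6 cm⁴
  top flange: d = 19.976 cm → contributes +15 974 cm⁴
  hole: d = -20.024 cm → contributes −50.39 cm⁴
Total I = 34 720 cm⁴.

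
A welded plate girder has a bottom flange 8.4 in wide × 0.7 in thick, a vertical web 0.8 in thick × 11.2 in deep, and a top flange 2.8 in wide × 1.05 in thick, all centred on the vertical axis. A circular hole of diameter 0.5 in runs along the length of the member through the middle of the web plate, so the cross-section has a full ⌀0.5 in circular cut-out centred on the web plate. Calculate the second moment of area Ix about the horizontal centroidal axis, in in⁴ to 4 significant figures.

Treat the section as a set of non-overlapping primitives; coordinates are from the bounding-box lower-left.
Bottom plate: 8.4 × 0.7, A = 5.88 in², y = 0.35 in, Ī = 0.2401 in⁴.
Web plate: 0.8 × 11.2, A = 8.96 in², y = 6.3 in, Ī = 93.6619 in⁴.
Top plate: 2.8 × 1.05, A = 2.94 in², y = 12.425 in, Ī = 0.270113 in⁴.
Hole (subtracted): ⌀0.5, A = 0.19635 in², y = 6.3 in, Ī = 0.00306796 in⁴.
Centroid: ȳ = ΣA·y / ΣA = 5.33442 in.
Transfer each piece to the horizontal centroidal axis using Ī + A·d² with d = y − 5.33442:
  bottom plate: d = -4.98442 in → contributes +146.325 in⁴
  web plate: d = 0.965584 in → contributes +102.016 in⁴
  top plate: d = 7.09058 in → contributes +148.083 in⁴
  hole: d = 0.965584 in → contributes −0.186135 in⁴
Total I = 396.237 in⁴.

Ix ≈ 396.2 in⁴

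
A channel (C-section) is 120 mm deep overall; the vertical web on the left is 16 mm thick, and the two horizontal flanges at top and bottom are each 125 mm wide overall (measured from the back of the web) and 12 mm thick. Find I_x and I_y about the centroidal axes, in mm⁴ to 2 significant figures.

I_x ≈ 1.0 × 10⁷ mm⁴, I_y ≈ 7.0 × 10⁶ mm⁴

Break the section into simple shapes (no overlaps), measuring from the bottom-left corner of the bounding box.
Web: 16 × 120, A = 1 920 mm², y = 60 mm, Ī = 2 304 000 mm⁴.
Top flange (beyond web): 109 × 12, A = 1 308 mm², y = 114 mm, Ī = 15 696 mm⁴.
Bottom flange (beyond web): 109 × 12, A = 1 308 mm², y = 6 mm, Ī = 15 696 mm⁴.
By symmetry the centroid is at mid-height, ȳ = 60 mm.
Transfer each piece to the centroidal x-axis using Ī + A·d² with d = y − 60:
  web: d = 0 mm → contributes +2 304 000 mm⁴
  top flange (beyond web): d = 54 mm → contributes +3 829 824 mm⁴
  bottom flange (beyond web): d = -54 mm → contributes +3 829 824 mm⁴
Total I = 9 963 648 mm⁴.
For the y-axis: x̄ = 44.04 mm.
Repeating about the centroidal y-axis gives I_y = 6 956 415 mm⁴.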